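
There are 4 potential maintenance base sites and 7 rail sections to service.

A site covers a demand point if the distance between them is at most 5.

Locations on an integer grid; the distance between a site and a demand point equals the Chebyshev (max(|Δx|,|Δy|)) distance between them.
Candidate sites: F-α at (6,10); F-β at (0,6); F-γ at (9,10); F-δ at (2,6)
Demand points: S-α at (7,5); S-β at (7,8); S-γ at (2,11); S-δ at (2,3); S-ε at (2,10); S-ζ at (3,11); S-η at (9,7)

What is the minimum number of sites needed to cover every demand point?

Coverage sets (demand points within 5 of each site):
  F-α: {S-α, S-β, S-γ, S-ε, S-ζ, S-η}
  F-β: {S-γ, S-δ, S-ε, S-ζ}
  F-γ: {S-α, S-β, S-η}
  F-δ: {S-α, S-β, S-γ, S-δ, S-ε, S-ζ}
No single site covers all 7 demand points.
But {F-α, F-β} covers everything, so the minimum is 2.

2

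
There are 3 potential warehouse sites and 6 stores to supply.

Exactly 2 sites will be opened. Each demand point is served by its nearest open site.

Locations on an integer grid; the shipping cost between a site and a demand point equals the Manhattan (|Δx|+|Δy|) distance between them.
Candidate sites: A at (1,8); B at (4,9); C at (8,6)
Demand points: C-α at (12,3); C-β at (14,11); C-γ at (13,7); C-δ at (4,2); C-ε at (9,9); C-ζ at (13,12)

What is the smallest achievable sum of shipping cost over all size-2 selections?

46

Open {B, C}.
  C-α→C 7, C-β→C 11, C-γ→C 6, C-δ→B 7, C-ε→C 4, C-ζ→C 11  ⇒ total 46.
Compare {A, C}: total 47.
Compare {A, B}: total 61.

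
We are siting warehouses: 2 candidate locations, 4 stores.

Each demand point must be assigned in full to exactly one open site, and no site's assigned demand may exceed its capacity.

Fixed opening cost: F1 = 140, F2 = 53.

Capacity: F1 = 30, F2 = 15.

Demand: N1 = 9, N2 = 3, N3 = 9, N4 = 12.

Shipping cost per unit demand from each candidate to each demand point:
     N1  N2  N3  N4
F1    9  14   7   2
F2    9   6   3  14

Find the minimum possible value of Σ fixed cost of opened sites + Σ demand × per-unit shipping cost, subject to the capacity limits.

Open {F1, F2}; cheapest assignment that respects the capacities:
  F1 (cap 30, load 21): N1, N4 — cost 9×9 + 12×2 = 105
  F2 (cap 15, load 12): N2, N3 — cost 3×6 + 9×3 = 45
  Shipping 150, fixed 193 → total 343.
  Any other capacity-feasible assignment to {F1, F2} ships for at least 150.
Total demand is 33 and no other set of sites has combined capacity ≥ 33, so {F1, F2} is the only feasible choice of open sites. Minimum: 343.

343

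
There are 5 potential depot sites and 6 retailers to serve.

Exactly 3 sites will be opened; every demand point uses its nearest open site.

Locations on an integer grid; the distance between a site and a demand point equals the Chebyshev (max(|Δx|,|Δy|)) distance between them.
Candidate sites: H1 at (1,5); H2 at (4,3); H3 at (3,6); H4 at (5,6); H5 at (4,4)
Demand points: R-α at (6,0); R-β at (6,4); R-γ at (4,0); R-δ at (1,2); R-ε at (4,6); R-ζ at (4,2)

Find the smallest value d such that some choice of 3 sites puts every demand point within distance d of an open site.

Open {H1, H2, H3}.
  Farthest demand point is R-α at distance 3 (to H2); all others are ≤ 3.
With {H1, H2, H4} the worst case is 3.
With {H1, H2, H5} the worst case is 3.
No size-3 selection achieves below 3.

3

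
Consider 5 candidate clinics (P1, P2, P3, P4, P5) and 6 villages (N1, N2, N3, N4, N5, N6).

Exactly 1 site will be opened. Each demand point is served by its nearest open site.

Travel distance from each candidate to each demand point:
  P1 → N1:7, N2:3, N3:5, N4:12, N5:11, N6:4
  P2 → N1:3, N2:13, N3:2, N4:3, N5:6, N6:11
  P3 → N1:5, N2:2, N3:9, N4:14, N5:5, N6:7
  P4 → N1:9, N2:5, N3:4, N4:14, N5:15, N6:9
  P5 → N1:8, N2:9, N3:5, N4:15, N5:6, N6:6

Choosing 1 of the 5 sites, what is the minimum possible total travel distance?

Open {P2}.
  N1→P2 3, N2→P2 13, N3→P2 2, N4→P2 3, N5→P2 6, N6→P2 11  ⇒ total 38.
Compare {P1}: total 42.
Compare {P3}: total 42.
No size-1 selection does better; minimum is 38.

38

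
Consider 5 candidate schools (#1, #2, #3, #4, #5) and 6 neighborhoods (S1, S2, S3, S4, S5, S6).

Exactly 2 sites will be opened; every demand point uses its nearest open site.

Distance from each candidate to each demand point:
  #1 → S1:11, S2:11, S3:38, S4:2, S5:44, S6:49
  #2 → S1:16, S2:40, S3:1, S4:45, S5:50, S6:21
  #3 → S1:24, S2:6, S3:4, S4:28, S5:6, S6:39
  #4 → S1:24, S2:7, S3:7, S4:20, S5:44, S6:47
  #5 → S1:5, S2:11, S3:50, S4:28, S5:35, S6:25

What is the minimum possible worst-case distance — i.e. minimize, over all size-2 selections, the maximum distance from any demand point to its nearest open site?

28

Open {#2, #3}.
  Farthest demand point is S4 at distance 28 (to #3); all others are ≤ 28.
With {#3, #5} the worst case is 28.
With {#2, #5} the worst case is 35.
No size-2 selection achieves below 28.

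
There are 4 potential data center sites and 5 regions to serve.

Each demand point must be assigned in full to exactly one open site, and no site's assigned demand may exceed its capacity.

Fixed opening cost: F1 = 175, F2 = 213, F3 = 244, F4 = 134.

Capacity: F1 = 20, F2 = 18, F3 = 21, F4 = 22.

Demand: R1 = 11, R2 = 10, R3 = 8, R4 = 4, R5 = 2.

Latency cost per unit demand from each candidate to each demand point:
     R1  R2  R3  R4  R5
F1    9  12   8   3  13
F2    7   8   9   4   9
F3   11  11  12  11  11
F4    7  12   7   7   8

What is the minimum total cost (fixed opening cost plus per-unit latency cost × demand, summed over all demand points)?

Open {F1, F4}; cheapest assignment that respects the capacities:
  F1 (cap 20, load 14): R2, R4 — cost 10×12 + 4×3 = 132
  F4 (cap 22, load 21): R1, R3, R5 — cost 11×7 + 8×7 + 2×8 = 149
  Shipping 281, fixed 309 → total 590.
  Any other capacity-feasible assignment to {F1, F4} ships for at least 281.
Compare {F2, F4}: its best feasible assignment gives total 592.
Compare {F1, F2}: its best feasible assignment gives total 665.
Every other set of open sites that can feasibly serve all demand totals ≥ 592 even under its best assignment. Minimum: 590.

590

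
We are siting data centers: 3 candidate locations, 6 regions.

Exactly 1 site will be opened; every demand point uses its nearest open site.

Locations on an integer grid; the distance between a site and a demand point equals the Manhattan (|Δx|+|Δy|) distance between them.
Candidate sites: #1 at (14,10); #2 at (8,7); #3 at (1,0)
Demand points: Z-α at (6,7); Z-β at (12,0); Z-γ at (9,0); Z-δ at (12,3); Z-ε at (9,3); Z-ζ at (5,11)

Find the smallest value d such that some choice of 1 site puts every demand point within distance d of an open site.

11

Open {#2}.
  Farthest demand point is Z-β at distance 11 (to #2); all others are ≤ 11.
With {#1} the worst case is 15.
With {#3} the worst case is 15.
No size-1 selection achieves below 11.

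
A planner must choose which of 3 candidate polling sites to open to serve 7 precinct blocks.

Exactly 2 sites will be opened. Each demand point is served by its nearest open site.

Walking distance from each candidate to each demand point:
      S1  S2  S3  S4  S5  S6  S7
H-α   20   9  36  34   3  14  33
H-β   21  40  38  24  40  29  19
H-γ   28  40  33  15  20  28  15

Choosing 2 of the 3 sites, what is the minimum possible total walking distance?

Open {H-α, H-γ}.
  S1→H-α 20, S2→H-α 9, S3→H-γ 33, S4→H-γ 15, S5→H-α 3, S6→H-α 14, S7→H-γ 15  ⇒ total 109.
Compare {H-α, H-β}: total 125.
Compare {H-β, H-γ}: total 172.

109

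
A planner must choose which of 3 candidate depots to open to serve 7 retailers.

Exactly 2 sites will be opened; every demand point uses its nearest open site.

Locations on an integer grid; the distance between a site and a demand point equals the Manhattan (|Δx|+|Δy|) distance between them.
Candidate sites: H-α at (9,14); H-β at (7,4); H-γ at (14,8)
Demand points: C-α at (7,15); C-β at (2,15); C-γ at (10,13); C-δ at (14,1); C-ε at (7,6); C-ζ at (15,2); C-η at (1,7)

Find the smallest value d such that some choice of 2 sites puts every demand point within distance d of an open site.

Open {H-α, H-β}.
  Farthest demand point is C-δ at distance 10 (to H-β); all others are ≤ 10.
With {H-α, H-γ} the worst case is 14.
With {H-β, H-γ} the worst case is 16.
No size-2 selection achieves below 10.

10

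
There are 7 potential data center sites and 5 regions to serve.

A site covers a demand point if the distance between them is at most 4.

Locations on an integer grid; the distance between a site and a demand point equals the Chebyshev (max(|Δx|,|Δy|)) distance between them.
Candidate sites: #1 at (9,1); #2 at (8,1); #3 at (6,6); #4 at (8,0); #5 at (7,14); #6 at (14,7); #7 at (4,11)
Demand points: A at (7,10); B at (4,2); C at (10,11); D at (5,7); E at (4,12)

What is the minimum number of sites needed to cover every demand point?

Coverage sets (demand points within 4 of each site):
  #1: {}
  #2: {B}
  #3: {A, B, D}
  #4: {B}
  #5: {A, C, E}
  #6: {C}
  #7: {A, D, E}
No single site covers all 5 demand points.
But {#3, #5} covers everything, so the minimum is 2.

2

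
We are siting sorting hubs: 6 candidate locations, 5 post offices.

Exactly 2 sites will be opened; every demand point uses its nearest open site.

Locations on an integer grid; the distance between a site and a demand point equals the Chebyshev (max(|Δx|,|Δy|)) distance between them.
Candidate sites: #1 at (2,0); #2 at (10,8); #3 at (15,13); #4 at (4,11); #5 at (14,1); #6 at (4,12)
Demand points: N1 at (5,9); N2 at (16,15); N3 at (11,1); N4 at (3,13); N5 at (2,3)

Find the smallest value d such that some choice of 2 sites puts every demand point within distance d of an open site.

Open {#1, #2}.
  Farthest demand point is N2 at distance 7 (to #2); all others are ≤ 7.
With {#2, #3} the worst case is 8.
With {#2, #4} the worst case is 8.
No size-2 selection achieves below 7.

7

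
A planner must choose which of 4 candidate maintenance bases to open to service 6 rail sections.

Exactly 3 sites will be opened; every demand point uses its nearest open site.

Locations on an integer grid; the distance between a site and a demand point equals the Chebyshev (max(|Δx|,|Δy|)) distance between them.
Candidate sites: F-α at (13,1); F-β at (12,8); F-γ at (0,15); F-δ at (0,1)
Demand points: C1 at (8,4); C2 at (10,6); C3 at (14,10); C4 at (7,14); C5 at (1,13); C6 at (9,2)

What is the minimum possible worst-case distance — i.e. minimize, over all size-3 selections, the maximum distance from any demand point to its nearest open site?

Open {F-α, F-β, F-γ}.
  Farthest demand point is C4 at distance 6 (to F-β); all others are ≤ 6.
With {F-β, F-γ, F-δ} the worst case is 6.
With {F-α, F-γ, F-δ} the worst case is 9.
No size-3 selection achieves below 6.

6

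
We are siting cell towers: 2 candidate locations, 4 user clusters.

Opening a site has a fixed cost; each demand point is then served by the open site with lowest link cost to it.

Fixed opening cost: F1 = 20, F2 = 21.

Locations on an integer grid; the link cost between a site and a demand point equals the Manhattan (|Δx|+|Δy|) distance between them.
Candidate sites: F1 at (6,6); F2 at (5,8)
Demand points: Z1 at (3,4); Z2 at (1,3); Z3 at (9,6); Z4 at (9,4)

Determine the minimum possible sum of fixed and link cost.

41

Open {F1}: assign each demand point to its cheapest open site.
  Z1→F1 5, Z2→F1 8, Z3→F1 3, Z4→F1 5
  link cost 21, fixed 20 → total 41.
Compare {F2}: link cost 29 + fixed 21 = 50.
Compare {F1, F2}: link cost 21 + fixed 41 = 62.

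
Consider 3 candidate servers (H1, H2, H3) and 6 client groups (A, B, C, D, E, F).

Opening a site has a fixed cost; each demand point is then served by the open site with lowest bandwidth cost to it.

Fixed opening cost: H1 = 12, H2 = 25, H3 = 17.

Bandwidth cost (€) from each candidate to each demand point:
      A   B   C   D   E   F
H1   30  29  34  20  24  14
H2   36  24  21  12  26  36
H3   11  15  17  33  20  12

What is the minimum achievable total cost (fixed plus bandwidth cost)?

124

Open {H1, H3}: assign each demand point to its cheapest open site.
  A→H3 11, B→H3 15, C→H3 17, D→H1 20, E→H3 20, F→H3 12
  bandwidth cost 95, fixed 29 → total 124.
Compare {H3}: bandwidth cost 108 + fixed 17 = 125.
Compare {H2, H3}: bandwidth cost 87 + fixed 42 = 129.
Compare {H1, H2, H3}: bandwidth cost 87 + fixed 54 = 141.
All other subsets cost ≥ 125. Minimum total cost: 124.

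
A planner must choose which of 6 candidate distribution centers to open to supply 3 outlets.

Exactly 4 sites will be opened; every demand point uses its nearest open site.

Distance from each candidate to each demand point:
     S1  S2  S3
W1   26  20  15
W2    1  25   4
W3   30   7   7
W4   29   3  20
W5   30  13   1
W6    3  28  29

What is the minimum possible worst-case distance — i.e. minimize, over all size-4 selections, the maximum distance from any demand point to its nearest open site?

Open {W1, W2, W4, W5}.
  Farthest demand point is S2 at distance 3 (to W4); all others are ≤ 3.
With {W1, W4, W5, W6} the worst case is 3.
With {W2, W3, W4, W5} the worst case is 3.
No size-4 selection achieves below 3.

3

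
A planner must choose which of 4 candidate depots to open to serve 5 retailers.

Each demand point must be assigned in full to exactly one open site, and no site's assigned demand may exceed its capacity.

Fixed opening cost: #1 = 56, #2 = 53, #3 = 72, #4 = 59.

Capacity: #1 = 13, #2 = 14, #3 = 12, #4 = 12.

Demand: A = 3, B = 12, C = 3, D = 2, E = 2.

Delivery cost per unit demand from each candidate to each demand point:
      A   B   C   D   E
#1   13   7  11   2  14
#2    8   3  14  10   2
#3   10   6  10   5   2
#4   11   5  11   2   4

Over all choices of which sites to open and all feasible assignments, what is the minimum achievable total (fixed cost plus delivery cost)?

Open {#2, #4}; cheapest assignment that respects the capacities:
  #2 (cap 14, load 14): B, E — cost 12×3 + 2×2 = 40
  #4 (cap 12, load 8): A, C, D — cost 3×11 + 3×11 + 2×2 = 70
  Shipping 110, fixed 112 → total 222.
  Any other capacity-feasible assignment to {#2, #4} ships for at least 110.
Compare {#1, #2}: its best feasible assignment gives total 225.
Compare {#2, #3}: its best feasible assignment gives total 235.
Every other set of open sites that can feasibly serve all demand totals ≥ 225 even under its best assignment. Minimum: 222.

222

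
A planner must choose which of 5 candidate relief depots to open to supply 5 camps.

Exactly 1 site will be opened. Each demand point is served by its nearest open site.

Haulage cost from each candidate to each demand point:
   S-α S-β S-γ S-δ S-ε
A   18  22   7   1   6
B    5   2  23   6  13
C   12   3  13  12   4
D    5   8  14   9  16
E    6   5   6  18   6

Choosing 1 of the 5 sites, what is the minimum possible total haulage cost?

41

Open {E}.
  S-α→E 6, S-β→E 5, S-γ→E 6, S-δ→E 18, S-ε→E 6  ⇒ total 41.
Compare {C}: total 44.
Compare {B}: total 49.
No size-1 selection does better; minimum is 41.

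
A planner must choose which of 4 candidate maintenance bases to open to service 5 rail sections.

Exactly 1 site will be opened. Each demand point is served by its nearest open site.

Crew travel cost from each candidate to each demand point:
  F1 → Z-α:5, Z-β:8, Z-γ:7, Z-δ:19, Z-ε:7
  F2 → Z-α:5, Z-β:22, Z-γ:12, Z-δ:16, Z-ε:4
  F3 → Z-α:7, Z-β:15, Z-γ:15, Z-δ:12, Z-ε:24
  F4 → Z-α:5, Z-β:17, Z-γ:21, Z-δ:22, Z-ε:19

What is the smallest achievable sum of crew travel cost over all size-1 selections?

46

Open {F1}.
  Z-α→F1 5, Z-β→F1 8, Z-γ→F1 7, Z-δ→F1 19, Z-ε→F1 7  ⇒ total 46.
Compare {F2}: total 59.
Compare {F3}: total 73.
No size-1 selection does better; minimum is 46.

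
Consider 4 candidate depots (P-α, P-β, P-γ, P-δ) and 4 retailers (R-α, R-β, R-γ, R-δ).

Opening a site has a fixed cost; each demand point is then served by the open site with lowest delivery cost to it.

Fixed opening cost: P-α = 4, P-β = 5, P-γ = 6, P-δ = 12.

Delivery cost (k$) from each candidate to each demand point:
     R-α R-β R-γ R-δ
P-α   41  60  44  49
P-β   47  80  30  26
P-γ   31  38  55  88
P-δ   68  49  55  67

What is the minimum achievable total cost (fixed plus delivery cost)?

136

Open {P-β, P-γ}: assign each demand point to its cheapest open site.
  R-α→P-γ 31, R-β→P-γ 38, R-γ→P-β 30, R-δ→P-β 26
  delivery cost 125, fixed 11 → total 136.
Compare {P-α, P-β, P-γ}: delivery cost 125 + fixed 15 = 140.
Compare {P-β, P-γ, P-δ}: delivery cost 125 + fixed 23 = 148.
Compare {P-α, P-β, P-γ, P-δ}: delivery cost 125 + fixed 27 = 152.
All other subsets cost ≥ 140. Minimum total cost: 136.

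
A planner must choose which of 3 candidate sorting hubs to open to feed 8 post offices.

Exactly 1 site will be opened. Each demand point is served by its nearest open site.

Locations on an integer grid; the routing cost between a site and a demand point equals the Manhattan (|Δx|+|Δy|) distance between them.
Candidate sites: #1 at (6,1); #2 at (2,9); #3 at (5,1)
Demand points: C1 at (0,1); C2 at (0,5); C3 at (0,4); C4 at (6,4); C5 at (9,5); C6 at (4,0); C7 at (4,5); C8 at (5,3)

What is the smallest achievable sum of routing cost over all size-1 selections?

Open {#3}.
  C1→#3 5, C2→#3 9, C3→#3 8, C4→#3 4, C5→#3 8, C6→#3 2, C7→#3 5, C8→#3 2  ⇒ total 43.
Compare {#1}: total 47.
Compare {#2}: total 69.

43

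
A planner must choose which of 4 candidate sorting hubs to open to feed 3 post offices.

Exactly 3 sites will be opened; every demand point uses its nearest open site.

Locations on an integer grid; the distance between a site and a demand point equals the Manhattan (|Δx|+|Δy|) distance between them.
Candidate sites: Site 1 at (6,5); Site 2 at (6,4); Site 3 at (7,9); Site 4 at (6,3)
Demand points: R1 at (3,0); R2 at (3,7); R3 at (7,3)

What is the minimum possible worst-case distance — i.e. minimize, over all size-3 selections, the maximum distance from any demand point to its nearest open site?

6

Open {Site 1, Site 2, Site 4}.
  Farthest demand point is R1 at distance 6 (to Site 4); all others are ≤ 6.
With {Site 1, Site 3, Site 4} the worst case is 6.
With {Site 2, Site 3, Site 4} the worst case is 6.
No size-3 selection achieves below 6.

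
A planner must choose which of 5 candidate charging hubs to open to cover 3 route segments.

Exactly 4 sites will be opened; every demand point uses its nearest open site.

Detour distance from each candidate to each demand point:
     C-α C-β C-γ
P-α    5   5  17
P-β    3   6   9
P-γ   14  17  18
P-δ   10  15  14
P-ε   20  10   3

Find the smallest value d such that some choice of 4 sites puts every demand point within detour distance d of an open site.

5

Open {P-α, P-β, P-γ, P-ε}.
  Farthest demand point is C-β at detour distance 5 (to P-α); all others are ≤ 5.
With {P-α, P-β, P-δ, P-ε} the worst case is 5.
With {P-α, P-γ, P-δ, P-ε} the worst case is 5.
No size-4 selection achieves below 5.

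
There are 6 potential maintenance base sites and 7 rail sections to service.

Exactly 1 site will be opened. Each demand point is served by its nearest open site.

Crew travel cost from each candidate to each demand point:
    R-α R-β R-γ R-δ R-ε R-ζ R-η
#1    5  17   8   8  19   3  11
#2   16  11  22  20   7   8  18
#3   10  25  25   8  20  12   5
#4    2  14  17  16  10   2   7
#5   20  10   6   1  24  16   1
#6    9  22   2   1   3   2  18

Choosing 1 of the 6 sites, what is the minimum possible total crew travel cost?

57

Open {#6}.
  R-α→#6 9, R-β→#6 22, R-γ→#6 2, R-δ→#6 1, R-ε→#6 3, R-ζ→#6 2, R-η→#6 18  ⇒ total 57.
Compare {#4}: total 68.
Compare {#1}: total 71.
No size-1 selection does better; minimum is 57.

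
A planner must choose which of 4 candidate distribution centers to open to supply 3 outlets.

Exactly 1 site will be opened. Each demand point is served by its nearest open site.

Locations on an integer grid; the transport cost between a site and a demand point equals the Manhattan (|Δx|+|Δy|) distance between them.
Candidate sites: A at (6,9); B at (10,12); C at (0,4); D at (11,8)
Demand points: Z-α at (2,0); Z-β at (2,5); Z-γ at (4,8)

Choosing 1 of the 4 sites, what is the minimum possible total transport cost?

17

Open {C}.
  Z-α→C 6, Z-β→C 3, Z-γ→C 8  ⇒ total 17.
Compare {A}: total 24.
Compare {D}: total 36.
No size-1 selection does better; minimum is 17.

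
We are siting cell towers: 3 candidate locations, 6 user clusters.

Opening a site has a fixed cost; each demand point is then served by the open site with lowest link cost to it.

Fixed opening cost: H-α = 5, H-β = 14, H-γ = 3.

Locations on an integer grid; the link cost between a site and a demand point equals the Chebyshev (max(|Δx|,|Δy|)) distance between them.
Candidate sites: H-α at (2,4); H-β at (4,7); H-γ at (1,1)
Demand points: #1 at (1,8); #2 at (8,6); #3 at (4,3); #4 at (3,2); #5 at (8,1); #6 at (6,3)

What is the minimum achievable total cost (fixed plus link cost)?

29

Open {H-α}: assign each demand point to its cheapest open site.
  #1→H-α 4, #2→H-α 6, #3→H-α 2, #4→H-α 2, #5→H-α 6, #6→H-α 4
  link cost 24, fixed 5 → total 29.
Compare {H-α, H-γ}: link cost 24 + fixed 8 = 32.
Compare {H-γ}: link cost 31 + fixed 3 = 34.
Compare {H-β, H-γ}: link cost 22 + fixed 17 = 39.
All other subsets cost ≥ 32. Minimum total cost: 29.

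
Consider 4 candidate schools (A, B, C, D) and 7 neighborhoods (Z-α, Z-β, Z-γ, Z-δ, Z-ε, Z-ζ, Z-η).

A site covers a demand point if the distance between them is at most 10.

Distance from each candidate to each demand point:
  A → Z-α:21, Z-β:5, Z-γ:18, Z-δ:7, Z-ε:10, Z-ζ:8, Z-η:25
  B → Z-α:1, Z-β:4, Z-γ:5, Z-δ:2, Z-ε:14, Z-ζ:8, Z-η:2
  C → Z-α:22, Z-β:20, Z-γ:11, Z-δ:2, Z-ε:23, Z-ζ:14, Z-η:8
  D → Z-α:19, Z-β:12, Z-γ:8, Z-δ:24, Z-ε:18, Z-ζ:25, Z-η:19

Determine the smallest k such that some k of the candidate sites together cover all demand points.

2

Coverage sets (demand points within 10 of each site):
  A: {Z-β, Z-δ, Z-ε, Z-ζ}
  B: {Z-α, Z-β, Z-γ, Z-δ, Z-ζ, Z-η}
  C: {Z-δ, Z-η}
  D: {Z-γ}
No single site covers all 7 demand points.
But {A, B} covers everything, so the minimum is 2.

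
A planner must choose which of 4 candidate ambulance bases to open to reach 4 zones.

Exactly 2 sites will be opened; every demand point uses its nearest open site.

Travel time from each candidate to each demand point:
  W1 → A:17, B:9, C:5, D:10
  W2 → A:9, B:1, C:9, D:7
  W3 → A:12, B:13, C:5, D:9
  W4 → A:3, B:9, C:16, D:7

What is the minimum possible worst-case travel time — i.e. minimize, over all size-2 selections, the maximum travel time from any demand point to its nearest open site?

Open {W1, W2}.
  Farthest demand point is A at travel time 9 (to W2); all others are ≤ 9.
With {W1, W4} the worst case is 9.
With {W2, W3} the worst case is 9.
No size-2 selection achieves below 9.

9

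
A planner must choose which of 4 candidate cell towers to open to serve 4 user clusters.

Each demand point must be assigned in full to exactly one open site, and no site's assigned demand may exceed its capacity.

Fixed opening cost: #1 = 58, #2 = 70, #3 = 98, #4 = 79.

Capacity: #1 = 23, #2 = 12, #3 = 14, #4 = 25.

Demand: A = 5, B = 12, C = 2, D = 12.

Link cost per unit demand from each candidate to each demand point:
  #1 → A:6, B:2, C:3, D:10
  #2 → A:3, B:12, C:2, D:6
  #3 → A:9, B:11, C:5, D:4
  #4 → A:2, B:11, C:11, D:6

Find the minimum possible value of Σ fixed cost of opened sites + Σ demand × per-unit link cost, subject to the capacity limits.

Open {#1, #4}; cheapest assignment that respects the capacities:
  #1 (cap 23, load 14): B, C — cost 12×2 + 2×3 = 30
  #4 (cap 25, load 17): A, D — cost 5×2 + 12×6 = 82
  Shipping 112, fixed 137 → total 249.
  Any other capacity-feasible assignment to {#1, #4} ships for at least 112.
Compare {#1, #2}: its best feasible assignment gives total 260.
Compare {#1, #3}: its best feasible assignment gives total 264.
Every other set of open sites that can feasibly serve all demand totals ≥ 260 even under its best assignment. Minimum: 249.

249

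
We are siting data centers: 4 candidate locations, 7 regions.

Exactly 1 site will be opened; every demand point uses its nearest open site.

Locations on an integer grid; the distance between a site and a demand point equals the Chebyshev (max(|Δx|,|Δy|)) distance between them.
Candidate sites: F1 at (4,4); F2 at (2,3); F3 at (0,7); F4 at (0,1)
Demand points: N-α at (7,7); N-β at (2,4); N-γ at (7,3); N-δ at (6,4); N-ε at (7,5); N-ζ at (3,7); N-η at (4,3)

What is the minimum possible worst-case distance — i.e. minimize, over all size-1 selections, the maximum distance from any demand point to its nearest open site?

Open {F1}.
  Farthest demand point is N-α at distance 3 (to F1); all others are ≤ 3.
With {F2} the worst case is 5.
With {F3} the worst case is 7.
No size-1 selection achieves below 3.

3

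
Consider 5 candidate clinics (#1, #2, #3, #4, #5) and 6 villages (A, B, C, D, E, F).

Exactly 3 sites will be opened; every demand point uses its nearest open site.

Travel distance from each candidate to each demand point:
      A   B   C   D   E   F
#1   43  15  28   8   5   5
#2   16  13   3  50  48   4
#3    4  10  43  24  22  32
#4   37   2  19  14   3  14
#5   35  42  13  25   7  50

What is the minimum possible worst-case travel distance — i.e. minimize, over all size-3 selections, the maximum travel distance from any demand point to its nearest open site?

10

Open {#1, #2, #3}.
  Farthest demand point is B at travel distance 10 (to #3); all others are ≤ 10.
With {#1, #3, #5} the worst case is 13.
With {#2, #3, #4} the worst case is 14.
No size-3 selection achieves below 10.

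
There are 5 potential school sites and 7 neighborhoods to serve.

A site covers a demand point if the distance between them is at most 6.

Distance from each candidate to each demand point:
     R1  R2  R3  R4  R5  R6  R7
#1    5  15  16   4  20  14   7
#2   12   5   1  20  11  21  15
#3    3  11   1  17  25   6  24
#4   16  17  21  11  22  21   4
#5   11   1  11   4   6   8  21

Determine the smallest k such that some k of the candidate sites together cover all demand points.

3

Coverage sets (demand points within 6 of each site):
  #1: {R1, R4}
  #2: {R2, R3}
  #3: {R1, R3, R6}
  #4: {R7}
  #5: {R2, R4, R5}
No 2 sites suffice: every size-2 union leaves at least one demand point uncovered.
But {#3, #4, #5} covers everything, so the minimum is 3.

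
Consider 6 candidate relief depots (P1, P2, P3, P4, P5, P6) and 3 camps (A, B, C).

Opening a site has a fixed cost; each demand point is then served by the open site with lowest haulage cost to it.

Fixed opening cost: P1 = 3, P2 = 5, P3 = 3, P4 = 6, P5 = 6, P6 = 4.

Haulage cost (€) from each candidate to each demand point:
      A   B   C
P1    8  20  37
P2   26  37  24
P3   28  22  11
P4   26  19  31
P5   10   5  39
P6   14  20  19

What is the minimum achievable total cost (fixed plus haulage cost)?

35

Open {P3, P5}: assign each demand point to its cheapest open site.
  A→P5 10, B→P5 5, C→P3 11
  haulage cost 26, fixed 9 → total 35.
Compare {P1, P3, P5}: haulage cost 24 + fixed 12 = 36.
Compare {P3, P5, P6}: haulage cost 26 + fixed 13 = 39.
Compare {P2, P3, P5}: haulage cost 26 + fixed 14 = 40.
All other subsets cost ≥ 36. Minimum total cost: 35.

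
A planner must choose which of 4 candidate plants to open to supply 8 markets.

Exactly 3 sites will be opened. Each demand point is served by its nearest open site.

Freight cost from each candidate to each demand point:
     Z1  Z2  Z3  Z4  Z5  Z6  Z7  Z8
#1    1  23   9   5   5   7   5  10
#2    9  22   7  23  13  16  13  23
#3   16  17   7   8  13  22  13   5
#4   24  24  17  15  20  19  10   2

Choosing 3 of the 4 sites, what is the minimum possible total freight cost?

49

Open {#1, #3, #4}.
  Z1→#1 1, Z2→#3 17, Z3→#3 7, Z4→#1 5, Z5→#1 5, Z6→#1 7, Z7→#1 5, Z8→#4 2  ⇒ total 49.
Compare {#1, #2, #3}: total 52.
Compare {#1, #2, #4}: total 54.
No size-3 selection does better; minimum is 49.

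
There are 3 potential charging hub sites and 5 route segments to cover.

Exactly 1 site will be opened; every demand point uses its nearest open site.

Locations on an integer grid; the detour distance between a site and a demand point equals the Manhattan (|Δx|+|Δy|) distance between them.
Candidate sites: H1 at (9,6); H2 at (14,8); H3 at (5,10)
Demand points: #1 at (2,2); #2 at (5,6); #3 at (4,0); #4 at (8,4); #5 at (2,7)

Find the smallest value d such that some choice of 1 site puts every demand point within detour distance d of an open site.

Open {H1}.
  Farthest demand point is #1 at detour distance 11 (to H1); all others are ≤ 11.
With {H3} the worst case is 11.
With {H2} the worst case is 18.
No size-1 selection achieves below 11.

11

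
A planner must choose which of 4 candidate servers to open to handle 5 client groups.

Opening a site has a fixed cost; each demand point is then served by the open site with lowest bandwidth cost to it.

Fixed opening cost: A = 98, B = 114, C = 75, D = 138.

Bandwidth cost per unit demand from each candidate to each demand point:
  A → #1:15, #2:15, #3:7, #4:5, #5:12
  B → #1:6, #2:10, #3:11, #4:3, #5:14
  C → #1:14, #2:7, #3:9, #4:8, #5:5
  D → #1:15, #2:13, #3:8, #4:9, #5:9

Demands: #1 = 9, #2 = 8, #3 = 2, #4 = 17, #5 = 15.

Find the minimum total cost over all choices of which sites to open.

443

Open {B, C}: assign each demand point to its cheapest open site.
  #1→B 9×6=54, #2→C 8×7=56, #3→C 2×9=18, #4→B 17×3=51, #5→C 15×5=75
  bandwidth cost 254, fixed 189 → total 443.
Compare {C}: bandwidth cost 411 + fixed 75 = 486.
Compare {A, C}: bandwidth cost 356 + fixed 173 = 529.
Compare {B}: bandwidth cost 417 + fixed 114 = 531.
All other subsets cost ≥ 486. Minimum total cost: 443.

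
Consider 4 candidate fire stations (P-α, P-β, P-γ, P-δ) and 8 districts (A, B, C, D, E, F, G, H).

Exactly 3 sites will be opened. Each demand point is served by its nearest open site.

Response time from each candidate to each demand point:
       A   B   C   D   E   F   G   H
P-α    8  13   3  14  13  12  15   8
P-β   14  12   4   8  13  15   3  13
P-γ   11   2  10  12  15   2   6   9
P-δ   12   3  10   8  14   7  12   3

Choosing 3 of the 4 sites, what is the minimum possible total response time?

Open {P-α, P-γ, P-δ}.
  A→P-α 8, B→P-γ 2, C→P-α 3, D→P-δ 8, E→P-α 13, F→P-γ 2, G→P-γ 6, H→P-δ 3  ⇒ total 45.
Compare {P-β, P-γ, P-δ}: total 46.
Compare {P-α, P-β, P-γ}: total 47.
No size-3 selection does better; minimum is 45.

45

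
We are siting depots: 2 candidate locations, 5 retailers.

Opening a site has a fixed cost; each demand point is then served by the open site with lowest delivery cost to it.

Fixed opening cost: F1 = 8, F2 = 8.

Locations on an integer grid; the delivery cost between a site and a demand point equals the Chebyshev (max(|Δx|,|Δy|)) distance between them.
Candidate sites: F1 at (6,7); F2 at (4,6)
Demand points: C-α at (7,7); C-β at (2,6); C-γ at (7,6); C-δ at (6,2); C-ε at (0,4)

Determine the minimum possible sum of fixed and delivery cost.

24

Open {F2}: assign each demand point to its cheapest open site.
  C-α→F2 3, C-β→F2 2, C-γ→F2 3, C-δ→F2 4, C-ε→F2 4
  delivery cost 16, fixed 8 → total 24.
Compare {F1}: delivery cost 17 + fixed 8 = 25.
Compare {F1, F2}: delivery cost 12 + fixed 16 = 28.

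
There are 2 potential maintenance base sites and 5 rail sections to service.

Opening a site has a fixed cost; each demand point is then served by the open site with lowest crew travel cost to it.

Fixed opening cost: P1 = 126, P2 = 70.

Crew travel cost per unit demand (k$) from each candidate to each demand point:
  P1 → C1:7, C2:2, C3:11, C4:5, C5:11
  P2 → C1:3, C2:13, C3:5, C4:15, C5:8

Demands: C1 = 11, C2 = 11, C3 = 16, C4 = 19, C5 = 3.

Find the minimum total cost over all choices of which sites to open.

Open {P1, P2}: assign each demand point to its cheapest open site.
  C1→P2 11×3=33, C2→P1 11×2=22, C3→P2 16×5=80, C4→P1 19×5=95, C5→P2 3×8=24
  crew travel cost 254, fixed 196 → total 450.
Compare {P1}: crew travel cost 403 + fixed 126 = 529.
Compare {P2}: crew travel cost 565 + fixed 70 = 635.

450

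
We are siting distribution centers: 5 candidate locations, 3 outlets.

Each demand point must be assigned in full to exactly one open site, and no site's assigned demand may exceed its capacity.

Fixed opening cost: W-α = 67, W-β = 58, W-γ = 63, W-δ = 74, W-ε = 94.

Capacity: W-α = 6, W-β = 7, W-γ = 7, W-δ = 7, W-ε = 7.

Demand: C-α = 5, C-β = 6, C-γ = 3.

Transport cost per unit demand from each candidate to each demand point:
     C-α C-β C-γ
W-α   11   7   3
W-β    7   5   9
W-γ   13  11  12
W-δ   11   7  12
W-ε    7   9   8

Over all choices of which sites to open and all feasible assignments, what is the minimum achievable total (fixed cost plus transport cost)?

Open {W-α, W-β, W-δ}; cheapest assignment that respects the capacities:
  W-α (cap 6, load 3): C-γ — cost 3×3 = 9
  W-β (cap 7, load 5): C-α — cost 5×7 = 35
  W-δ (cap 7, load 6): C-β — cost 6×7 = 42
  Shipping 86, fixed 199 → total 285.
  Any other capacity-feasible assignment to {W-α, W-β, W-δ} ships for at least 86.
Compare {W-α, W-β, W-γ}: its best feasible assignment gives total 292.
Compare {W-α, W-β, W-ε}: its best feasible assignment gives total 293.
Every other set of open sites that can feasibly serve all demand totals ≥ 292 even under its best assignment. Minimum: 285.

285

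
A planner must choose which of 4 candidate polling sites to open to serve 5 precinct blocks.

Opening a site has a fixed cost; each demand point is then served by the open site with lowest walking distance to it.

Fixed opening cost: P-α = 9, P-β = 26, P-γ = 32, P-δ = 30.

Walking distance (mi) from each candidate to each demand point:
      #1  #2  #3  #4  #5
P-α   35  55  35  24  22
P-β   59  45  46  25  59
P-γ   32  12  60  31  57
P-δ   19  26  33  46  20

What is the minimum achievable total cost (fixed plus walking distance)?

Open {P-α, P-δ}: assign each demand point to its cheapest open site.
  #1→P-δ 19, #2→P-δ 26, #3→P-δ 33, #4→P-α 24, #5→P-δ 20
  walking distance 122, fixed 39 → total 161.
Compare {P-α, P-γ}: walking distance 125 + fixed 41 = 166.
Compare {P-δ}: walking distance 144 + fixed 30 = 174.
Compare {P-γ, P-δ}: walking distance 115 + fixed 62 = 177.
All other subsets cost ≥ 166. Minimum total cost: 161.

161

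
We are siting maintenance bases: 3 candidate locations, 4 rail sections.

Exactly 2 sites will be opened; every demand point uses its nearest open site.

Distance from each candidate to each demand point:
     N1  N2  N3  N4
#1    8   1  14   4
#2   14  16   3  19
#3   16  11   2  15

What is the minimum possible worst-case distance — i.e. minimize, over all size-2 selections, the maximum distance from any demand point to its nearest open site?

8

Open {#1, #2}.
  Farthest demand point is N1 at distance 8 (to #1); all others are ≤ 8.
With {#1, #3} the worst case is 8.
With {#2, #3} the worst case is 15.
No size-2 selection achieves below 8.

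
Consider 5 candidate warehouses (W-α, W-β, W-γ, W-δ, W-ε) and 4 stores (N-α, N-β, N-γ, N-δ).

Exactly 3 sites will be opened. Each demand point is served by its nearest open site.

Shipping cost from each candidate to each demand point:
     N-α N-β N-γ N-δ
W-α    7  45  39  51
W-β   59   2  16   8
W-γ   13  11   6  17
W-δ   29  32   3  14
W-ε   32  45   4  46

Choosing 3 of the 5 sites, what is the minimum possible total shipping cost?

20

Open {W-α, W-β, W-δ}.
  N-α→W-α 7, N-β→W-β 2, N-γ→W-δ 3, N-δ→W-β 8  ⇒ total 20.
Compare {W-α, W-β, W-ε}: total 21.
Compare {W-α, W-β, W-γ}: total 23.
No size-3 selection does better; minimum is 20.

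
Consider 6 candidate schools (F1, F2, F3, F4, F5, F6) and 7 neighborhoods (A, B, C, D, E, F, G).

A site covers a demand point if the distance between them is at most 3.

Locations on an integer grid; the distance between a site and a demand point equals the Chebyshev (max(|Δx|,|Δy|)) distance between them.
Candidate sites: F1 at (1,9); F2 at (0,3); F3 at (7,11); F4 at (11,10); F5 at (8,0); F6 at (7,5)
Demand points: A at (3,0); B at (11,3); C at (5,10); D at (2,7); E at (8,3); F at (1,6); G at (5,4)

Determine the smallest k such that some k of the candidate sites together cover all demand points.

5

Coverage sets (demand points within 3 of each site):
  F1: {D, F}
  F2: {A, F}
  F3: {C}
  F4: {}
  F5: {B, E}
  F6: {E, G}
No 4 sites suffice: every size-4 union leaves at least one demand point uncovered.
But {F1, F2, F3, F5, F6} covers everything, so the minimum is 5.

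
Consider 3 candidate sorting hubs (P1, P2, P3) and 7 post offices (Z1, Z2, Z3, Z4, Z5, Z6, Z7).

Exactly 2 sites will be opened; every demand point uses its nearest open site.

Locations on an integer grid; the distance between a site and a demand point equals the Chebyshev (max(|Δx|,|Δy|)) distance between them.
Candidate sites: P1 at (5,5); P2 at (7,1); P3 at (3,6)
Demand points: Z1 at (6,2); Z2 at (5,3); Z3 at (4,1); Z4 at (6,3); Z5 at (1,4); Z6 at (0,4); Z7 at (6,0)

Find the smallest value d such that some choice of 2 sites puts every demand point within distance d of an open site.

Open {P2, P3}.
  Farthest demand point is Z3 at distance 3 (to P2); all others are ≤ 3.
With {P1, P2} the worst case is 5.
With {P1, P3} the worst case is 5.
No size-2 selection achieves below 3.

3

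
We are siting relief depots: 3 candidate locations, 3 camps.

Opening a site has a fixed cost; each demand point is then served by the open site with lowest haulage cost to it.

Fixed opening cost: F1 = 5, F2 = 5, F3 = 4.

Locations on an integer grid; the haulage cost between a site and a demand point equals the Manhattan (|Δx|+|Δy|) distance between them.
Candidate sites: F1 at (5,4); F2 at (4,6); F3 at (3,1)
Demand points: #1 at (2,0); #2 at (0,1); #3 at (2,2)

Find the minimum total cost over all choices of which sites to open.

11

Open {F3}: assign each demand point to its cheapest open site.
  #1→F3 2, #2→F3 3, #3→F3 2
  haulage cost 7, fixed 4 → total 11.
Compare {F1, F3}: haulage cost 7 + fixed 9 = 16.
Compare {F2, F3}: haulage cost 7 + fixed 9 = 16.
Compare {F1, F2, F3}: haulage cost 7 + fixed 14 = 21.
All other subsets cost ≥ 16. Minimum total cost: 11.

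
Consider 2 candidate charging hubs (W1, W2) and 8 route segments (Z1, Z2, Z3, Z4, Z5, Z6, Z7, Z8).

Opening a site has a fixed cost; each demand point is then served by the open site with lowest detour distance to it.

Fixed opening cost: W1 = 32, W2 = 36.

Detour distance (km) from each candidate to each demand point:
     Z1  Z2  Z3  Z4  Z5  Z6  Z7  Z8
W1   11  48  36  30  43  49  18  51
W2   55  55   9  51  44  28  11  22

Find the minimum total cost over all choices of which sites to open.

Open {W1, W2}: assign each demand point to its cheapest open site.
  Z1→W1 11, Z2→W1 48, Z3→W2 9, Z4→W1 30, Z5→W1 43, Z6→W2 28, Z7→W2 11, Z8→W2 22
  detour distance 202, fixed 68 → total 270.
Compare {W2}: detour distance 275 + fixed 36 = 311.
Compare {W1}: detour distance 286 + fixed 32 = 318.

270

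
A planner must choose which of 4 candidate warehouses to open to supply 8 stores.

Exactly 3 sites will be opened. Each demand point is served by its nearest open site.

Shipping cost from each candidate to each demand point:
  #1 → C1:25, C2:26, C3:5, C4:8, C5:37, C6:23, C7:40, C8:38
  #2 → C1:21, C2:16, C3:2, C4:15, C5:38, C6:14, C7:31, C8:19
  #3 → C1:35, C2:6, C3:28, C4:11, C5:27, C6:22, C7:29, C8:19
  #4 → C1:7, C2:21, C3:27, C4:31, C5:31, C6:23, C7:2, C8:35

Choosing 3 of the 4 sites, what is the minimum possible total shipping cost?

88

Open {#2, #3, #4}.
  C1→#4 7, C2→#3 6, C3→#2 2, C4→#3 11, C5→#3 27, C6→#2 14, C7→#4 2, C8→#2 19  ⇒ total 88.
Compare {#1, #3, #4}: total 96.
Compare {#1, #2, #4}: total 99.
No size-3 selection does better; minimum is 88.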